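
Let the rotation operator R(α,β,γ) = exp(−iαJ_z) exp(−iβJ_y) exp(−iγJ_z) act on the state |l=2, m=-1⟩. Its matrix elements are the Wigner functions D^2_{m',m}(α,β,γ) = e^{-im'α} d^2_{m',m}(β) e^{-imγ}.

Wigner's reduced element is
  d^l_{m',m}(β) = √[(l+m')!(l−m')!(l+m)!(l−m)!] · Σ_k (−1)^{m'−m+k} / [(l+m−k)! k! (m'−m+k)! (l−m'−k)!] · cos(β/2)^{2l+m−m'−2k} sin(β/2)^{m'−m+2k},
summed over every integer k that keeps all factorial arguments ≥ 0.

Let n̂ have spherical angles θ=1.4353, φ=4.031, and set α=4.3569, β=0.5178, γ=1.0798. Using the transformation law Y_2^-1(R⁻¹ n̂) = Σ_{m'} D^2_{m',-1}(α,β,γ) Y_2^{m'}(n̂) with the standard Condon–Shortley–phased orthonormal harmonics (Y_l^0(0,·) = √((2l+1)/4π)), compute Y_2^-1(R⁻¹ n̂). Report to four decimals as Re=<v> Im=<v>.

Re=0.0330 Im=0.3641

Need the full column D^2_{m',-1} for m'=−2..2 at α=4.3569, β=0.5178, γ=1.0798.
cos(β/2)=0.966672, sin(β/2)=0.256017
d^2_{-2,-1}: single k=1 term ⇒ +0.462527;  D = -0.431423-0.166749i
d^2_{-1,-1}: k∈[0..1] ⇒ +0.873206 -0.183746 = +0.689460;  D = +0.456850-0.516375i
d^2_{0,-1}: k∈[0..1] ⇒ -0.566478 +0.039734 = -0.526743;  D = -0.248362-0.464516i
d^2_{1,-1}: k∈[0..1] ⇒ +0.183746 -0.004296 = +0.179450;  D = -0.177805+0.024242i
d^2_{2,-1}: single k=0 term ⇒ -0.032443;  D = -0.007079+0.031661i
Y_2^{m'}(θ=1.4353,φ=4.031) and Σ D·Y over m':
  (-0.4314-0.1667i)·(-0.0783-0.3711i)  (+0.4568-0.5164i)·(-0.0651+0.0803i)  (-0.2484-0.4645i)·(-0.2981+0.0000i)  (-0.1778+0.0242i)·(+0.0651+0.0803i)  (-0.0071+0.0317i)·(-0.0783+0.3711i)
Y_2^-1(R⁻¹ n̂) = +0.032955+0.364138i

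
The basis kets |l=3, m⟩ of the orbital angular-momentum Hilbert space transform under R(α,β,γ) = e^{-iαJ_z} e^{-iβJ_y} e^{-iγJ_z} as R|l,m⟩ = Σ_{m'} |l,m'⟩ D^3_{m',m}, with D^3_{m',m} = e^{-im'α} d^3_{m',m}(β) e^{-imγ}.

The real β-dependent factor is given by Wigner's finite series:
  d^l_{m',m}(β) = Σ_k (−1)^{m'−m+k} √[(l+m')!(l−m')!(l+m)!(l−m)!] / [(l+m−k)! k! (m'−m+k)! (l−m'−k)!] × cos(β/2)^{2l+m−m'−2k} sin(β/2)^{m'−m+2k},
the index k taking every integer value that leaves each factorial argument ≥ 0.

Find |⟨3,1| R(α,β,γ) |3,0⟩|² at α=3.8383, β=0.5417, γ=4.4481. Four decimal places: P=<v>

P=0.3556

First d^3_{1,0}(β=0.5417), then the phase factors e^{-i(1)α} and e^{-i(0)γ}:
With c≡cos(β/2)=0.963544 and s≡sin(β/2)=0.267551, N=[24·2·6·6]^{1/2}=41.569219
Admissible k: 0..2 (factorial args all ≥0)
  k=0: (−1)^1·41.5692/(12)·0.9635^5·0.2676^1 = -0.769757
  k=1: (−1)^2·41.5692/(4)·0.9635^3·0.2676^3 = +0.178051
  k=2: (−1)^3·41.5692/(12)·0.9635^1·0.2676^5 = -0.004576
d^3_{1,0}(0.5417) = -0.769757 +0.178051 -0.004576 = -0.596283
|D^3_{1,0}|² = |d^3_{1,0}(β)|² = (-0.596283)² = 0.355553 (the z-rotation phases have unit modulus)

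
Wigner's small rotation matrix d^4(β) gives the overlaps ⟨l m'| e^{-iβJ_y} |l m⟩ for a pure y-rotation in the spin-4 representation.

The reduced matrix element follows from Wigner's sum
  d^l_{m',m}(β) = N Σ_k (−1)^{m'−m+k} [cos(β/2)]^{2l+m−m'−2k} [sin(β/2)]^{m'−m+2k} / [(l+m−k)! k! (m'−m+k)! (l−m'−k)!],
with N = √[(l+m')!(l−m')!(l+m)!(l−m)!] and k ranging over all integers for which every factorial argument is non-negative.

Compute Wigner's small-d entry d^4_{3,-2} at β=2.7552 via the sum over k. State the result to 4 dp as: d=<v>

d=0.5576

d^4_{3,-2}(β=2.7552) via Wigner's sum:
c=cos(2.7552/2)=0.191997, s=sin(2.7552/2)=0.981396; N=√[5040·1·2·720]=2693.993318
Admissible k: 0..1 (factorial args all ≥0)
  k=0: (−1)^5·2693.9933/(240)·0.1920^3·0.9814^5 = -0.072325
  k=1: (−1)^6·2693.9933/(720)·0.1920^1·0.9814^7 = +0.629893
d^4_{3,-2}(2.7552) = -0.072325 +0.629893 = +0.557568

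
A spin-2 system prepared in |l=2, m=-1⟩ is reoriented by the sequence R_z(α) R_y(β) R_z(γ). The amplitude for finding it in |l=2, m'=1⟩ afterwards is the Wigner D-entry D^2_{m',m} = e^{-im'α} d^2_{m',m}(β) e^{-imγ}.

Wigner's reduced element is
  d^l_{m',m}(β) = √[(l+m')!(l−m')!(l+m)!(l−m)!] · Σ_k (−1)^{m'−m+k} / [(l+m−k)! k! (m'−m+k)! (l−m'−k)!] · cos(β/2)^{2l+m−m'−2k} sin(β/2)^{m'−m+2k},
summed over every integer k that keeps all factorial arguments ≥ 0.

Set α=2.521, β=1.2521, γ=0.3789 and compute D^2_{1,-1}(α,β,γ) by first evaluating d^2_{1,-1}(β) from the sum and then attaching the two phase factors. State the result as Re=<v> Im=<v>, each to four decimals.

D^2_{1,-1}(2.521,1.2521,0.3789) = e^{-i·1·2.521}·d^2_{1,-1}(1.2521)·e^{-i·-1·0.3789}. Compute d first:
Half-angle: c=0.810348, s=0.585948. N=√(6·1·1·6)=6.000000
k∈{0,1} keeps every argument non-negative
  k=0: (−1)^2·6.0000/(2)·0.8103^2·0.5859^2 = +0.676369
  k=1: (−1)^3·6.0000/(6)·0.8103^0·0.5859^4 = -0.117879
d^2_{1,-1}(1.2521) = +0.676369 -0.117879 = +0.558489
Attach z-rotation phases: D = e^{-i(1)(2.521)}·(+0.558489)·e^{-i(-1)(0.3789)} = -0.301992-0.469800i

Re=-0.3020 Im=-0.4698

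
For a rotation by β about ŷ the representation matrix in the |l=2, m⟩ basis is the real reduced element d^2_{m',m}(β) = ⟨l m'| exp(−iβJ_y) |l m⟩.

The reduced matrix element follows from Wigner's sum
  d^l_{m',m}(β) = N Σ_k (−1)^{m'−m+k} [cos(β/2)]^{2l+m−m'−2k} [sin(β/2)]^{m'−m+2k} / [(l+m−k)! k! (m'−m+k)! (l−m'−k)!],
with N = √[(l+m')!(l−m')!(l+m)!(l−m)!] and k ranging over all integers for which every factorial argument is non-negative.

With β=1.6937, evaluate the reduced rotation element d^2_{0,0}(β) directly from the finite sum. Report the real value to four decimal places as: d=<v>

d=-0.4775

d^2_{0,0}(β=1.6937) via Wigner's sum:
With c≡cos(β/2)=0.662346 and s≡sin(β/2)=0.749198, N=[2·2·2·2]^{1/2}=4.000000
The bounds max(0,m−m')=0 and min(l+m,l−m')=2 give 3 terms
  k=0: (−1)^0·4.0000/(4)·0.6623^4·0.7492^0 = +0.192460
  k=1: (−1)^1·4.0000/(1)·0.6623^2·0.7492^2 = -0.984971
  k=2: (−1)^2·4.0000/(4)·0.6623^0·0.7492^4 = +0.315055
d^2_{0,0}(1.6937) = +0.192460 -0.984971 +0.315055 = -0.477456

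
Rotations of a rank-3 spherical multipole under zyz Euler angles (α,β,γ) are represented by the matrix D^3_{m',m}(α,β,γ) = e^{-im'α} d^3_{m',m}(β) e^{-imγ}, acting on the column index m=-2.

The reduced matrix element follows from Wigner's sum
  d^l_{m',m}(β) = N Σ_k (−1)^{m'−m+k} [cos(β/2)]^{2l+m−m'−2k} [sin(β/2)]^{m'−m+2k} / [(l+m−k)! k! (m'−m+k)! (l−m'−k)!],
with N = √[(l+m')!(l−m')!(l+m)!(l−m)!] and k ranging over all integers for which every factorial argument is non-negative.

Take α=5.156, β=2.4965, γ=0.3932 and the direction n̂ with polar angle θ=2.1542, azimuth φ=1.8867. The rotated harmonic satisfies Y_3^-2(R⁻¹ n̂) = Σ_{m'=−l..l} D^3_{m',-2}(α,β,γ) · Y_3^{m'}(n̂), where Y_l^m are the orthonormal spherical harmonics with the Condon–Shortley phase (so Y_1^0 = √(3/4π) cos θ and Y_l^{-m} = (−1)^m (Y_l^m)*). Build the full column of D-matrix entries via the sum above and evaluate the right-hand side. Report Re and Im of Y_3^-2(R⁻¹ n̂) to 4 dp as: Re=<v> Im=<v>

Need the full column D^3_{m',-2} for m'=−3..3 at α=5.156, β=2.4965, γ=0.3932.
cos(β/2)=0.316983, sin(β/2)=0.948431
d^3_{-3,-2}: single k=1 term ⇒ +0.007435;  D = -0.006352-0.003863i
d^3_{-2,-2}: k∈[0..1] ⇒ +0.001014 -0.045407 = -0.044393;  D = -0.004557+0.044158i
d^3_{-1,-2}: k∈[0..1] ⇒ -0.009598 +0.171852 = +0.162254;  D = +0.152923-0.054230i
d^3_{0,-2}: k∈[0..1] ⇒ +0.049741 -0.445302 = -0.395561;  D = -0.279424-0.279984i
d^3_{1,-2}: k∈[0..1] ⇒ -0.171852 +0.769245 = +0.597394;  D = -0.200793+0.562638i
d^3_{2,-2}: k∈[0..1] ⇒ +0.406504 -0.727839 = -0.321335;  D = +0.319704-0.032343i
d^3_{3,-2}: single k=0 term ⇒ -0.595855;  D = +0.308613+0.509707i
Y_3^{m'}(θ=2.1542,φ=1.8867) and Σ D·Y over m':
  (-0.0064-0.0039i)·(+0.1970+0.1415i)  (-0.0046+0.0442i)·(+0.3164-0.2316i)  (+0.1529-0.0542i)·(-0.0433-0.1326i)  (-0.2794-0.2800i)·(+0.3048+0.0000i)  (-0.2008+0.5626i)·(+0.0433-0.1326i)  (+0.3197-0.0323i)·(+0.3164+0.2316i)  (+0.3086+0.5097i)·(-0.1970+0.1415i)
Y_3^-2(R⁻¹ n̂) = -0.049267-0.031791i

Re=-0.0493 Im=-0.0318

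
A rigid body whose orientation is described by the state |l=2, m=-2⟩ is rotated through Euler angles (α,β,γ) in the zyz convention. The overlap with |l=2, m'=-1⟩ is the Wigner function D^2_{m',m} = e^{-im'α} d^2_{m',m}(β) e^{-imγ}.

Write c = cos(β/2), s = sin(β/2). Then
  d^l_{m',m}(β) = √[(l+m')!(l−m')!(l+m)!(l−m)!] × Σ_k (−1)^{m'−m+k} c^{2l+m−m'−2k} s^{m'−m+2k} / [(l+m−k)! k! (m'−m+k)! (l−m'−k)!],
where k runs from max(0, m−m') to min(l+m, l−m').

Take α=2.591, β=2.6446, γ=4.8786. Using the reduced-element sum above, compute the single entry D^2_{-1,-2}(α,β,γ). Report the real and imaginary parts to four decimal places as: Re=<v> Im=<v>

Re=-0.0282 Im=0.0062

First d^2_{-1,-2}(β=2.6446), then the phase factors e^{-i(-1)α} and e^{-i(-2)γ}:
Half-angle: c=0.245947, s=0.969283. N=√(1·6·1·24)=12.000000
The bounds max(0,m−m')=0 and min(l+m,l−m')=0 give 1 term
  k=0: (−1)^1·12.0000/(6)·0.2459^3·0.9693^1 = -0.028841
d^2_{-1,-2}(2.6446) = -0.028841
Phases: e^{-i·(-1)·2.591}=-0.852215+0.523192i, e^{-i·(-2)·4.8786}=-0.945255-0.326333i ⇒ D=-0.028157+0.006242i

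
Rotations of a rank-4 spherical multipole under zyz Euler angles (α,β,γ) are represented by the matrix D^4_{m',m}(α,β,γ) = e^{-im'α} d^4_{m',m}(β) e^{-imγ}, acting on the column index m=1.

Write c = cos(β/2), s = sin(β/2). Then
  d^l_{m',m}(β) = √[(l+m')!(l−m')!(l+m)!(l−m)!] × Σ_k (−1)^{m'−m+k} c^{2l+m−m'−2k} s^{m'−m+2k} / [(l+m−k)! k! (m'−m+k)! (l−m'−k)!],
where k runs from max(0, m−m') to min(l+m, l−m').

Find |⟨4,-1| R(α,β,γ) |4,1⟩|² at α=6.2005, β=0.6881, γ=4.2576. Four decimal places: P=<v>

Split into d^4_{-1,1}(β=0.6881) × two z-phases.
c=cos(0.6881/2)=0.941396, s=sin(0.6881/2)=0.337303; N=√[6·120·120·6]=720.000000
k: max(0,(1)−(-1))=2 … min(4+(1),4−(-1))=5
  k=2: (−1)^0·720.0000/(72)·0.9414^6·0.3373^2 = +0.791907
  k=3: (−1)^1·720.0000/(24)·0.9414^4·0.3373^4 = -0.304993
  k=4: (−1)^2·720.0000/(48)·0.9414^2·0.3373^6 = +0.019577
  k=5: (−1)^3·720.0000/(720)·0.9414^0·0.3373^8 = -0.000168
d^4_{-1,1}(0.6881) = +0.791907 -0.304993 +0.019577 -0.000168 = +0.506324
|D^4_{-1,1}|² = |d^4_{-1,1}(β)|² = (+0.506324)² = 0.256364 (the z-rotation phases have unit modulus)

P=0.2564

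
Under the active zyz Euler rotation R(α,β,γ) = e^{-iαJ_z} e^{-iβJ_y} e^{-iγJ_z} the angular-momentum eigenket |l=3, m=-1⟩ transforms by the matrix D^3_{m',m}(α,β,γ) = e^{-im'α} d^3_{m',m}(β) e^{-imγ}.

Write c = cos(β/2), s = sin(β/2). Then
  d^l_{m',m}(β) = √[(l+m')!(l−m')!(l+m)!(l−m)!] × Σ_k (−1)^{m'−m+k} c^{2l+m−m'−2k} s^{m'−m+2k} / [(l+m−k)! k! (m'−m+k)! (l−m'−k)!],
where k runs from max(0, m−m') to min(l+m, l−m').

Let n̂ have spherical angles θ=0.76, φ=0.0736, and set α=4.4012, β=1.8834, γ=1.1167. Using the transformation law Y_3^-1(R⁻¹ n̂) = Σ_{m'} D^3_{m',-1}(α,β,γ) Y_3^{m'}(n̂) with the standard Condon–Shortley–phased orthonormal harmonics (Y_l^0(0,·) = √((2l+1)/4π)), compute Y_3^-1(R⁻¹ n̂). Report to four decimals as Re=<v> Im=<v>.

Re=0.0099 Im=-0.0267

Need the full column D^3_{m',-1} for m'=−3..3 at α=4.4012, β=1.8834, γ=1.1167.
cos(β/2)=0.588414, sin(β/2)=0.808560
d^3_{-3,-1}: single k=2 term ⇒ +0.303531;  D = -0.055276+0.298455i
d^3_{-2,-1}: k∈[1..2] ⇒ +0.180355 -0.681108 = -0.500753;  D = +0.440808+0.237575i
d^3_{-1,-1}: k∈[0..2] ⇒ +0.041505 -0.626970 +0.887904 = +0.302438;  D = +0.218114-0.209512i
d^3_{0,-1}: k∈[0..2] ⇒ -0.197569 +1.119174 -0.704424 = +0.217181;  D = +0.095267+0.195172i
d^3_{1,-1}: k∈[0..2] ⇒ +0.470228 -1.183871 +0.279429 = -0.434214;  D = +0.429788-0.061841i
d^3_{2,-1}: k∈[0..1] ⇒ -0.681108 +0.643048 = -0.038060;  D = -0.006375+0.037522i
d^3_{3,-1}: single k=0 term ⇒ +0.573139;  D = +0.508512+0.264395i
Y_3^{m'}(θ=0.76,φ=0.0736) and Σ D·Y over m':
  (-0.0553+0.2985i)·(+0.1331-0.0299i)  (+0.4408+0.2376i)·(+0.3478-0.0516i)  (+0.2181-0.2095i)·(+0.3612-0.0266i)  (+0.0953+0.1952i)·(-0.1009+0.0000i)  (+0.4298-0.0618i)·(-0.3612-0.0266i)  (-0.0064+0.0375i)·(+0.3478+0.0516i)  (+0.5085+0.2644i)·(-0.1331-0.0299i)
Y_3^-1(R⁻¹ n̂) = +0.009865-0.026693i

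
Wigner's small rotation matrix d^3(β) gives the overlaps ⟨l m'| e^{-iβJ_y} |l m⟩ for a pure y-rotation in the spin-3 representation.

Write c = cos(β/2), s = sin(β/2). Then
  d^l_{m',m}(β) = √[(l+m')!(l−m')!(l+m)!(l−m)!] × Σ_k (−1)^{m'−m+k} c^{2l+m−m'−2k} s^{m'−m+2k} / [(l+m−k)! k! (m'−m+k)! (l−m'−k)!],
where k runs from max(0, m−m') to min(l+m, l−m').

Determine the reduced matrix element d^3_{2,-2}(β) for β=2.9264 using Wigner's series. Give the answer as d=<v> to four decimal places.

d=-0.9095

d^3_{2,-2}(β=2.9264) via Wigner's sum:
With c≡cos(β/2)=0.107389 and s≡sin(β/2)=0.994217, N=[120·1·1·120]^{1/2}=120.000000
k: max(0,(-2)−(2))=0 … min(3+(-2),3−(2))=1
  k=0: (−1)^4·120.0000/(24)·0.1074^2·0.9942^4 = +0.056340
  k=1: (−1)^5·120.0000/(120)·0.1074^0·0.9942^6 = -0.965800
d^3_{2,-2}(2.9264) = +0.056340 -0.965800 = -0.909461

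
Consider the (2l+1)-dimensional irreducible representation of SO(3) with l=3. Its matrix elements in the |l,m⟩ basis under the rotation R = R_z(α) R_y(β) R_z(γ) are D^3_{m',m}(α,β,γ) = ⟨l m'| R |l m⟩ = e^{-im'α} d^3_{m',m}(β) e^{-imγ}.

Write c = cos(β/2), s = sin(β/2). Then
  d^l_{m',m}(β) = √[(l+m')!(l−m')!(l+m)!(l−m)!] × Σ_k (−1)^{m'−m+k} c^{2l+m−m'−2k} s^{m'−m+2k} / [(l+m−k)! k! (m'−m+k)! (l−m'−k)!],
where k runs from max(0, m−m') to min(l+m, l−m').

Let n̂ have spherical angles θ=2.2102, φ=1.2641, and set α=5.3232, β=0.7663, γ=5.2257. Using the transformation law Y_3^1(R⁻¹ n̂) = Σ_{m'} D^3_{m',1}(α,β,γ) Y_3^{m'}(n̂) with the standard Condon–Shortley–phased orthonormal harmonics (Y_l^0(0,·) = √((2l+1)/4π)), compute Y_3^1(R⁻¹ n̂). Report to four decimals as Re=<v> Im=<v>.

Need the full column D^3_{m',1} for m'=−3..3 at α=5.3232, β=0.7663, γ=5.2257.
cos(β/2)=0.927492, sin(β/2)=0.373844
d^3_{-3,1}: single k=4 term ⇒ +0.065077;  D = -0.016206-0.063027i
d^3_{-2,1}: k∈[3..4] ⇒ +0.263652 -0.021417 = +0.242235;  D = +0.157586-0.183968i
d^3_{-1,1}: k∈[2..4] ⇒ +0.620543 -0.134422 +0.002730 = +0.488851;  D = +0.486529+0.047587i
d^3_{0,1}: k∈[1..3] ⇒ +0.888855 -0.433224 +0.023461 = +0.479092;  D = +0.235265+0.417348i
d^3_{1,1}: k∈[0..2] ⇒ +0.636590 -0.827391 +0.100817 = -0.089984;  D = +0.038870-0.081155i
d^3_{2,1}: k∈[0..1] ⇒ -0.811410 +0.263652 = -0.547758;  D = +0.540396-0.089504i
d^3_{3,1}: single k=0 term ⇒ +0.400559;  D = -0.280262-0.286182i
Y_3^{m'}(θ=2.2102,φ=1.2641) and Σ D·Y over m':
  (-0.0162-0.0630i)·(-0.1715+0.1306i)  (+0.1576-0.1840i)·(+0.3211+0.2261i)  (+0.4865+0.0476i)·(+0.0611-0.1929i)  (+0.2353+0.4173i)·(+0.2716+0.0000i)  (+0.0389-0.0812i)·(-0.0611-0.1929i)  (+0.5404-0.0895i)·(+0.3211-0.2261i)  (-0.2803-0.2862i)·(+0.1715+0.1306i)
Y_3^1(R⁻¹ n̂) = +0.330559-0.231494i

Re=0.3306 Im=-0.2315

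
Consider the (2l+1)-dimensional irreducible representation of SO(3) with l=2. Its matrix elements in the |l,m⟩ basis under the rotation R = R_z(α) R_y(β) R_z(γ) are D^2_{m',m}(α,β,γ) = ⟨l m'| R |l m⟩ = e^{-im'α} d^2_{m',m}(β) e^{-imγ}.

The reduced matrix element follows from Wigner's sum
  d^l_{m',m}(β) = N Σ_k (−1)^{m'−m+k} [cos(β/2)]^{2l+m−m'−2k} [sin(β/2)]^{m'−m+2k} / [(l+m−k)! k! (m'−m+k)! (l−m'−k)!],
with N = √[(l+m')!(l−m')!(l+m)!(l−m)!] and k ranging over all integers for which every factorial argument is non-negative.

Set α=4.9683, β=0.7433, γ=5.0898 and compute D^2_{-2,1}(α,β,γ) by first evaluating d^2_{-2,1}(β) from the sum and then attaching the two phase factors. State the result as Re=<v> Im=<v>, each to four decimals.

First d^2_{-2,1}(β=0.7433), then the phase factors e^{-i(-2)α} and e^{-i(1)γ}:
With c≡cos(β/2)=0.931729 and s≡sin(β/2)=0.363153, N=[1·24·6·1]^{1/2}=12.000000
The bounds max(0,m−m')=3 and min(l+m,l−m')=3 give 1 term
  k=3: (−1)^0·12.0000/(6)·0.9317^1·0.3632^3 = +0.089246
d^2_{-2,1}(0.7433) = +0.089246
D = (-0.871854-0.489767i)·(+0.089246)·(+0.368515+0.929622i) = +0.011960-0.088441i

Re=0.0120 Im=-0.0884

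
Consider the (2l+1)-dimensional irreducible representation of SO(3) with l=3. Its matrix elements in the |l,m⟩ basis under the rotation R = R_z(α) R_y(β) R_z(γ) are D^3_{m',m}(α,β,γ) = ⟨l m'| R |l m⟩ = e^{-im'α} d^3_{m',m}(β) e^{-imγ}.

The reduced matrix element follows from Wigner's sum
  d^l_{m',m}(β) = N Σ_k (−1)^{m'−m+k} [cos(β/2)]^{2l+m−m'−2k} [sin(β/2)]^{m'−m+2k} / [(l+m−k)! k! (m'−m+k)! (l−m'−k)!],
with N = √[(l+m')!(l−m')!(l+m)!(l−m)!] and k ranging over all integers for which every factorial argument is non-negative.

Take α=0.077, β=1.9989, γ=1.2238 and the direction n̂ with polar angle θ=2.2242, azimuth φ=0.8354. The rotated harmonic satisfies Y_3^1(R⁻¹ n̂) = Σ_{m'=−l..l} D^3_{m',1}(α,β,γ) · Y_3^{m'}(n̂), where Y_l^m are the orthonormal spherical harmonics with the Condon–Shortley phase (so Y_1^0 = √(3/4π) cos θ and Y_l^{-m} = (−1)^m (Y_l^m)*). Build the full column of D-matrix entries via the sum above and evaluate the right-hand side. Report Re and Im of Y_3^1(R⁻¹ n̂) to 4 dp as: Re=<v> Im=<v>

Need the full column D^3_{m',1} for m'=−3..3 at α=0.077, β=1.9989, γ=1.2238.
cos(β/2)=0.540765, sin(β/2)=0.841174
d^3_{-3,1}: single k=4 term ⇒ +0.567029;  D = +0.309795-0.474921i
d^3_{-2,1}: k∈[3..4] ⇒ +0.595268 -0.720173 = -0.124905;  D = -0.059992+0.109555i
d^3_{-1,1}: k∈[2..4] ⇒ +0.363042 -1.171251 +0.354253 = -0.453955;  D = -0.186760+0.413758i
d^3_{0,1}: k∈[1..3] ⇒ +0.134747 -0.978126 +0.788910 = -0.054468;  D = -0.018523+0.051222i
d^3_{1,1}: k∈[0..2] ⇒ +0.025006 -0.484056 +0.878438 = +0.419388;  D = +0.111863-0.404195i
d^3_{2,1}: k∈[0..1] ⇒ -0.123007 +0.595268 = +0.472262;  D = +0.090580-0.463494i
d^3_{3,1}: single k=0 term ⇒ +0.234343;  D = +0.027122-0.232768i
Y_3^{m'}(θ=2.2242,φ=0.8354) and Σ D·Y over m':
  (+0.3098-0.4749i)·(-0.1681-0.1240i)  (-0.0600+0.1096i)·(+0.0391+0.3897i)  (-0.1868+0.4138i)·(+0.1459-0.1613i)  (-0.0185+0.0512i)·(+0.2614+0.0000i)  (+0.1119-0.4042i)·(-0.1459-0.1613i)  (+0.0906-0.4635i)·(+0.0391-0.3897i)  (+0.0271-0.2328i)·(+0.1681-0.1240i)
Y_3^1(R⁻¹ n̂) = -0.404255+0.071256i

Re=-0.4043 Im=0.0713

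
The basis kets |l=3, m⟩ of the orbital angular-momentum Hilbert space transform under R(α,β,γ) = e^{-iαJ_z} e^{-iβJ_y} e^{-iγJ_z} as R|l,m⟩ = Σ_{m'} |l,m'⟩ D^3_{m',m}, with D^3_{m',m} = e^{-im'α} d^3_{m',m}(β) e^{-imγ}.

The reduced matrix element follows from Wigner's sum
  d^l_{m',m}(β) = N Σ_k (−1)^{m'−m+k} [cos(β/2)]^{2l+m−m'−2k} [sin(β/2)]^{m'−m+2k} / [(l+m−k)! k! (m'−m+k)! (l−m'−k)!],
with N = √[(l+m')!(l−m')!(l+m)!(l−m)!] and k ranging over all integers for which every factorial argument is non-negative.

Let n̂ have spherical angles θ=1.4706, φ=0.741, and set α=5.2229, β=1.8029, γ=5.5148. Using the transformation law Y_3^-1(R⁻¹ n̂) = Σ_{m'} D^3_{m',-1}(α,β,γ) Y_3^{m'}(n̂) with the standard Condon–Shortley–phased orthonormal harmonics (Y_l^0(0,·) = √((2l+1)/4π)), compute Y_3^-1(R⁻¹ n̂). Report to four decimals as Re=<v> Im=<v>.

Re=0.1600 Im=0.1509

Need the full column D^3_{m',-1} for m'=−3..3 at α=5.2229, β=1.8029, γ=5.5148.
cos(β/2)=0.620473, sin(β/2)=0.784227
d^3_{-3,-1}: single k=2 term ⇒ +0.353039;  D = -0.244020+0.255128i
d^3_{-2,-1}: k∈[1..2] ⇒ +0.228065 -0.728661 = -0.500597;  D = +0.484706+0.125128i
d^3_{-1,-1}: k∈[0..2] ⇒ +0.057061 -0.729234 +0.873707 = +0.201534;  D = -0.051396-0.194870i
d^3_{0,-1}: k∈[0..2] ⇒ -0.249832 +1.197313 -0.637564 = +0.309916;  D = +0.222840-0.215384i
d^3_{1,-1}: k∈[0..2] ⇒ +0.546926 -1.164943 +0.232623 = -0.385394;  D = -0.369092-0.110906i
d^3_{2,-1}: k∈[0..1] ⇒ -0.728661 +0.582014 = -0.146648;  D = -0.031804-0.143157i
d^3_{3,-1}: single k=0 term ⇒ +0.563975;  D = -0.420590+0.375729i
Y_3^{m'}(θ=1.4706,φ=0.741) and Σ D·Y over m':
  (-0.2440+0.2551i)·(-0.2494-0.3266i)  (+0.4847+0.1251i)·(+0.0090-0.1008i)  (-0.0514-0.1949i)·(-0.2254+0.2062i)  (+0.2228-0.2154i)·(-0.1101+0.0000i)  (-0.3691-0.1109i)·(+0.2254+0.2062i)  (-0.0318-0.1432i)·(+0.0090+0.1008i)  (-0.4206+0.3757i)·(+0.2494-0.3266i)
Y_3^-1(R⁻¹ n̂) = +0.160031+0.150866i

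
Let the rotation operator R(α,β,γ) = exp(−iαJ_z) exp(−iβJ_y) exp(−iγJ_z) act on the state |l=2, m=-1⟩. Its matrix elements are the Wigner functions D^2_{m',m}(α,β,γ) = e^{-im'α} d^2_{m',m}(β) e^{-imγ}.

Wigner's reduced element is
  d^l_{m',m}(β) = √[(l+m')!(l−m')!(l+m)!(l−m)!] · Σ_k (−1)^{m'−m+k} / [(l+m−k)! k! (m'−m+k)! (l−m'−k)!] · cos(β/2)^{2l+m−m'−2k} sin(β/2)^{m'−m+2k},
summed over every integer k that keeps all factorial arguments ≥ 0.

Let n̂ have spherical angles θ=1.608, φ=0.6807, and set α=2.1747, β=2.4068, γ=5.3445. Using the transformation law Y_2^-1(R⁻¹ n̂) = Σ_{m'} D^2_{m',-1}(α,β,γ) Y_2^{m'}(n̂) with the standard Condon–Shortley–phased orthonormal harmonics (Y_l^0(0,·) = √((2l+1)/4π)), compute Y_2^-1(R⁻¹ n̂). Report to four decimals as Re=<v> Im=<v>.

Need the full column D^2_{m',-1} for m'=−2..2 at α=2.1747, β=2.4068, γ=5.3445.
cos(β/2)=0.359187, sin(β/2)=0.933266
d^2_{-2,-1}: single k=1 term ⇒ +0.086496;  D = -0.083383-0.022998i
d^2_{-1,-1}: k∈[0..1] ⇒ +0.016645 -0.337111 = -0.320466;  D = -0.105293-0.302674i
d^2_{0,-1}: k∈[0..1] ⇒ -0.105936 +0.715174 = +0.609239;  D = +0.359968-0.491523i
d^2_{1,-1}: k∈[0..1] ⇒ +0.337111 -0.758615 = -0.421504;  D = +0.421336+0.011888i
d^2_{2,-1}: single k=0 term ⇒ -0.583937;  D = -0.317907-0.489814i
Y_2^{m'}(θ=1.608,φ=0.6807) and Σ D·Y over m':
  (-0.0834-0.0230i)·(+0.0802-0.3773i)  (-0.1053-0.3027i)·(-0.0223+0.0181i)  (+0.3600-0.4915i)·(-0.3141+0.0000i)  (+0.4213+0.0119i)·(+0.0223+0.0181i)  (-0.3179-0.4898i)·(+0.0802+0.3773i)
Y_2^-1(R⁻¹ n̂) = +0.047907+0.037501i

Re=0.0479 Im=0.0375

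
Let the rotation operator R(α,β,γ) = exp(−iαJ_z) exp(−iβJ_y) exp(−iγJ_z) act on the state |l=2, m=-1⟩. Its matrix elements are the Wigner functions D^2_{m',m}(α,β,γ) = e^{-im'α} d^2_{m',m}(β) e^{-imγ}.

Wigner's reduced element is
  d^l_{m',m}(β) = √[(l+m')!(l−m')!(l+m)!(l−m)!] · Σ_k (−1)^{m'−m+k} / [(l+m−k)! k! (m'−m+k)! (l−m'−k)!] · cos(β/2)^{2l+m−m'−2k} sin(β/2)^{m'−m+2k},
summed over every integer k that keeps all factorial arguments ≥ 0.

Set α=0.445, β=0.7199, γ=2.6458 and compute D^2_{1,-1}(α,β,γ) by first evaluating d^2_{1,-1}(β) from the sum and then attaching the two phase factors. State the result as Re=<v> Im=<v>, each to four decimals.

First d^2_{1,-1}(β=0.7199), then the phase factors e^{-i(1)α} and e^{-i(-1)γ}:
c=cos(0.7199/2)=0.935914, s=sin(0.7199/2)=0.352227; N=√[6·1·1·6]=6.000000
k: max(0,(-1)−(1))=0 … min(2+(-1),2−(1))=1
  k=0: (−1)^2·6.0000/(2)·0.9359^2·0.3522^2 = +0.326017
  k=1: (−1)^3·6.0000/(6)·0.9359^0·0.3522^4 = -0.015392
d^2_{1,-1}(0.7199) = +0.326017 -0.015392 = +0.310625
D = (+0.902611-0.430458i)·(+0.310625)·(-0.879592+0.475729i) = -0.183004+0.250993i

Re=-0.1830 Im=0.2510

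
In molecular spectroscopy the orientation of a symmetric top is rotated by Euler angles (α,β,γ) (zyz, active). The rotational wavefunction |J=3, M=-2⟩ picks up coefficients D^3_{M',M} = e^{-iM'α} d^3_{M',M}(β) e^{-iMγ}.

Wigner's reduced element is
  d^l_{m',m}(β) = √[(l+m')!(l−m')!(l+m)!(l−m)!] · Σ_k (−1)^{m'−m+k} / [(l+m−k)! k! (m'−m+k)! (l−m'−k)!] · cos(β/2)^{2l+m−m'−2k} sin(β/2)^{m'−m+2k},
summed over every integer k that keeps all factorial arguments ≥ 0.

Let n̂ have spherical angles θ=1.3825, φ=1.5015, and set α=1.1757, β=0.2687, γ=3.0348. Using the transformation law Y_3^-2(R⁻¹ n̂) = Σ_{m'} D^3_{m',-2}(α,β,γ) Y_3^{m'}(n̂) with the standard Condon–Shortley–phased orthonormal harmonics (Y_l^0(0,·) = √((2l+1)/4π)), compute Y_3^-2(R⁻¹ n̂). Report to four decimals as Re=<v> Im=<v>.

Need the full column D^3_{m',-2} for m'=−3..3 at α=1.1757, β=0.2687, γ=3.0348.
cos(β/2)=0.990989, sin(β/2)=0.133946
d^3_{-3,-2}: single k=1 term ⇒ +0.313581;  D = -0.308958-0.053646i
d^3_{-2,-2}: k∈[0..1] ⇒ +0.947135 -0.086518 = +0.860617;  D = -0.462254+0.725936i
d^3_{-1,-2}: k∈[0..1] ⇒ -0.404831 +0.014792 = -0.390039;  D = -0.223019-0.319989i
d^3_{0,-2}: k∈[0..1] ⇒ +0.094775 -0.001731 = +0.093044;  D = +0.090930-0.019722i
d^3_{1,-2}: k∈[0..1] ⇒ -0.014792 +0.000135 = -0.014657;  D = -0.002646+0.014416i
d^3_{2,-2}: k∈[0..1] ⇒ +0.001581 -0.000006 = +0.001575;  D = -0.001320-0.000859i
d^3_{3,-2}: single k=0 term ⇒ -0.000105;  D = +0.000086-0.000059i
Y_3^{m'}(θ=1.3825,φ=1.5015) and Σ D·Y over m':
  (-0.3090-0.0536i)·(-0.0816+0.3870i)  (-0.4623+0.7259i)·(-0.1828-0.0255i)  (-0.2230-0.3200i)·(-0.0181+0.2612i)  (+0.0909-0.0197i)·(-0.1973+0.0000i)  (-0.0026+0.0144i)·(+0.0181+0.2612i)  (-0.0013-0.0009i)·(-0.1828+0.0255i)  (+0.0001-0.0001i)·(+0.0816+0.3870i)
Y_3^-2(R⁻¹ n̂) = +0.215173-0.284954i

Re=0.2152 Im=-0.2850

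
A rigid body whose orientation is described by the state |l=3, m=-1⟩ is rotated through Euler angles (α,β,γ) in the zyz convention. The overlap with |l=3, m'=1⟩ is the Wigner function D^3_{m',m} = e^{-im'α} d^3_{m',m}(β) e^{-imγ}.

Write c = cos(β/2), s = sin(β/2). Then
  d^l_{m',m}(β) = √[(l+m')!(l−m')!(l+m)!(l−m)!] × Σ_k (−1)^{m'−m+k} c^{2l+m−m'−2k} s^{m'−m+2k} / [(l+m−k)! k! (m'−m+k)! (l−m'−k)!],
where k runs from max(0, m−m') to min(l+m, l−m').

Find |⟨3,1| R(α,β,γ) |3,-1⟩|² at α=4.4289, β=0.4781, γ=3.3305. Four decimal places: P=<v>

Split into d^3_{1,-1}(β=0.4781) × two z-phases.
c=cos(0.4781/2)=0.971563, s=sin(0.4781/2)=0.236780; N=√[24·2·2·24]=48.000000
k: max(0,(-1)−(1))=0 … min(3+(-1),3−(1))=2
  k=0: (−1)^2·48.0000/(8)·0.9716^4·0.2368^2 = +0.299726
  k=1: (−1)^3·48.0000/(6)·0.9716^2·0.2368^4 = -0.023736
  k=2: (−1)^4·48.0000/(48)·0.9716^0·0.2368^6 = +0.000176
d^3_{1,-1}(0.4781) = +0.299726 -0.023736 +0.000176 = +0.276166
|D^3_{1,-1}|² = |d^3_{1,-1}(β)|² = (+0.276166)² = 0.076268 (the z-rotation phases have unit modulus)

P=0.0763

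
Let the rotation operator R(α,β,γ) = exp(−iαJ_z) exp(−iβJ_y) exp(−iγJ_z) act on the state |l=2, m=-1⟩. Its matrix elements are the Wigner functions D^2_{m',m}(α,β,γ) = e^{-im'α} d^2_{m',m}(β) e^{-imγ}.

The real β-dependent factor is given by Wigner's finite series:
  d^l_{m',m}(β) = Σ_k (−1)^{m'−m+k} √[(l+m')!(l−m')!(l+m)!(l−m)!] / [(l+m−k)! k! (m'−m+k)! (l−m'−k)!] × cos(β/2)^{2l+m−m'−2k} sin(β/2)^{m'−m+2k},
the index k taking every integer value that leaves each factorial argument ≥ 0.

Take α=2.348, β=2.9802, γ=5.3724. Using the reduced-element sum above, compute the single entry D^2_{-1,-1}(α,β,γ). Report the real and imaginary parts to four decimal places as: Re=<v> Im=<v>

Split into d^2_{-1,-1}(β=2.9802) × two z-phases.
Half-angle: c=0.080609, s=0.996746. N=√(1·6·1·6)=6.000000
The bounds max(0,m−m')=0 and min(l+m,l−m')=1 give 2 terms
  k=0: (−1)^0·6.0000/(6)·0.0806^4·0.9967^0 = +0.000042
  k=1: (−1)^1·6.0000/(2)·0.0806^2·0.9967^2 = -0.019367
d^2_{-1,-1}(2.9802) = +0.000042 -0.019367 = -0.019324
Phases: e^{-i·(-1)·2.348}=-0.701289+0.712877i, e^{-i·(-1)·5.3724}=+0.613126-0.789985i ⇒ D=-0.002574-0.019152i

Re=-0.0026 Im=-0.0192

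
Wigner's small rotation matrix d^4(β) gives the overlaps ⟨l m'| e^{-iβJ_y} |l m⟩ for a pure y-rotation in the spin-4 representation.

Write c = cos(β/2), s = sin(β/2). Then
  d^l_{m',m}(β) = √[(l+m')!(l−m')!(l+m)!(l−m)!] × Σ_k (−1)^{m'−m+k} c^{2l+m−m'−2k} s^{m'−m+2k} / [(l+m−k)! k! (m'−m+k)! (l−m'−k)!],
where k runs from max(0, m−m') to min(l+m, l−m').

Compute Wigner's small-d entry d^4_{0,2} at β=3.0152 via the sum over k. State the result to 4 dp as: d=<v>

d=0.0370

d^4_{0,2}(β=3.0152) via Wigner's sum:
Half-angle: c=0.063154, s=0.998004. N=√(24·24·720·2)=910.735966
The bounds max(0,m−m')=2 and min(l+m,l−m')=4 give 3 terms
  k=2: (−1)^0·910.7360/(96)·0.0632^6·0.9980^2 = +0.000001
  k=3: (−1)^1·910.7360/(36)·0.0632^4·0.9980^4 = -0.000399
  k=4: (−1)^2·910.7360/(96)·0.0632^2·0.9980^6 = +0.037387
d^4_{0,2}(3.0152) = +0.000001 -0.000399 +0.037387 = +0.036988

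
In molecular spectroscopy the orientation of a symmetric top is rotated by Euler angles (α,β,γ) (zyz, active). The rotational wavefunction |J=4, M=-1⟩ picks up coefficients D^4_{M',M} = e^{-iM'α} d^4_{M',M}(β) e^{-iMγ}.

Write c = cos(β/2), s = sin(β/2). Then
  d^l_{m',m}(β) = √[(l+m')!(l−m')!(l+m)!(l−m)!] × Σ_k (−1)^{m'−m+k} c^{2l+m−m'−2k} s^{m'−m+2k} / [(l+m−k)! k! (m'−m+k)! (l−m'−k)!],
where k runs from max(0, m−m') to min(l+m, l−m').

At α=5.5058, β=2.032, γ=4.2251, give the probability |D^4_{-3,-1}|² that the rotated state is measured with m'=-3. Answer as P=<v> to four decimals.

Split into d^4_{-3,-1}(β=2.032) × two z-phases.
With c≡cos(β/2)=0.526770 and s≡sin(β/2)=0.850008, N=[1·5040·6·120]^{1/2}=1904.940944
The bounds max(0,m−m')=2 and min(l+m,l−m')=3 give 2 terms
  k=2: (−1)^0·1904.9409/(240)·0.5268^6·0.8500^2 = +0.122530
  k=3: (−1)^1·1904.9409/(144)·0.5268^4·0.8500^4 = -0.531735
d^4_{-3,-1}(2.032) = +0.122530 -0.531735 = -0.409205
|D^4_{-3,-1}|² = |d^4_{-3,-1}(β)|² = (-0.409205)² = 0.167449 (the z-rotation phases have unit modulus)

P=0.1674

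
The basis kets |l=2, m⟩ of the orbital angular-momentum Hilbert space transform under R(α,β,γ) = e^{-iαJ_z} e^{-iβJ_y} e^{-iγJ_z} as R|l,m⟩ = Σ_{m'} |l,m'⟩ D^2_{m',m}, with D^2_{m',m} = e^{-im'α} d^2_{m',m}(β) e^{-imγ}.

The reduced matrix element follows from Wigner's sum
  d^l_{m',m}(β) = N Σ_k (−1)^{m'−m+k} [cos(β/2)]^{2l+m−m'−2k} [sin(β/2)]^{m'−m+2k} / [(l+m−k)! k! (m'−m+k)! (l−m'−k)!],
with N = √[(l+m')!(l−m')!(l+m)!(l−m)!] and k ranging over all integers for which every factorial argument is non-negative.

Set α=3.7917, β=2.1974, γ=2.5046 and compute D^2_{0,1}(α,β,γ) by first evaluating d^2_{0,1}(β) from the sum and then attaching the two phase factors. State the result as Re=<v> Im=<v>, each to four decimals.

Re=0.4677 Im=0.3460

Split into d^2_{0,1}(β=2.1974) × two z-phases.
c=cos(2.1974/2)=0.454754, s=sin(2.1974/2)=0.890617; N=√[2·2·6·1]=4.898979
k: max(0,(1)−(0))=1 … min(2+(1),2−(0))=2
  k=1: (−1)^0·4.8990/(2)·0.4548^3·0.8906^1 = +0.205162
  k=2: (−1)^1·4.8990/(2)·0.4548^1·0.8906^3 = -0.786910
d^2_{0,1}(2.1974) = +0.205162 -0.786910 = -0.581748
Attach z-rotation phases: D = e^{-i(0)(3.7917)}·(-0.581748)·e^{-i(1)(2.5046)} = +0.467661+0.346013i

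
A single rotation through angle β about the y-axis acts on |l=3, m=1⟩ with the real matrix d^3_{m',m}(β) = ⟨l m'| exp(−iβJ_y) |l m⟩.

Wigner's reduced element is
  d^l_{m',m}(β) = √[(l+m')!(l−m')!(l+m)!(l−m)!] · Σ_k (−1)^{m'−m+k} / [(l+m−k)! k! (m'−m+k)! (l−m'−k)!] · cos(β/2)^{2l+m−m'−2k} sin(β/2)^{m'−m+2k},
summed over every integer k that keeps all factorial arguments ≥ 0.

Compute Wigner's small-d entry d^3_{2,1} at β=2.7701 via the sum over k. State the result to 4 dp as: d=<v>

d^3_{2,1}(β=2.7701) via Wigner's sum:
With c≡cos(β/2)=0.184680 and s≡sin(β/2)=0.982799, N=[120·1·24·2]^{1/2}=75.894664
k: max(0,(1)−(2))=0 … min(3+(1),3−(2))=1
  k=0: (−1)^1·75.8947/(24)·0.1847^5·0.9828^1 = -0.000668
  k=1: (−1)^2·75.8947/(12)·0.1847^3·0.9828^3 = +0.037817
d^3_{2,1}(2.7701) = -0.000668 +0.037817 = +0.037149

d=0.0371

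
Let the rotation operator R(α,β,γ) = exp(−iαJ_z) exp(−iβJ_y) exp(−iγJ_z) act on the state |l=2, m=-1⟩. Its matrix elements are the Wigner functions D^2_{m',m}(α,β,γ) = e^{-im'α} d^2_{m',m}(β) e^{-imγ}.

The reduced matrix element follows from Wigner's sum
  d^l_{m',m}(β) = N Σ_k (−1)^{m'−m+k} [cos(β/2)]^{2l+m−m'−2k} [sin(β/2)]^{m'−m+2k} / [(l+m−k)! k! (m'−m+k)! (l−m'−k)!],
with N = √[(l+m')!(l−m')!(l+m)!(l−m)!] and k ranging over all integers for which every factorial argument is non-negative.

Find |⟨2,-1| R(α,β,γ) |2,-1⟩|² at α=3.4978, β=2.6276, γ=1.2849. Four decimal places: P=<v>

Split into d^2_{-1,-1}(β=2.6276) × two z-phases.
With c≡cos(β/2)=0.254177 and s≡sin(β/2)=0.967158, N=[1·6·1·6]^{1/2}=6.000000
k: max(0,(-1)−(-1))=0 … min(2+(-1),2−(-1))=1
  k=0: (−1)^0·6.0000/(6)·0.2542^4·0.9672^0 = +0.004174
  k=1: (−1)^1·6.0000/(2)·0.2542^2·0.9672^2 = -0.181296
d^2_{-1,-1}(2.6276) = +0.004174 -0.181296 = -0.177122
|D^2_{-1,-1}|² = |d^2_{-1,-1}(β)|² = (-0.177122)² = 0.031372 (the z-rotation phases have unit modulus)

P=0.0314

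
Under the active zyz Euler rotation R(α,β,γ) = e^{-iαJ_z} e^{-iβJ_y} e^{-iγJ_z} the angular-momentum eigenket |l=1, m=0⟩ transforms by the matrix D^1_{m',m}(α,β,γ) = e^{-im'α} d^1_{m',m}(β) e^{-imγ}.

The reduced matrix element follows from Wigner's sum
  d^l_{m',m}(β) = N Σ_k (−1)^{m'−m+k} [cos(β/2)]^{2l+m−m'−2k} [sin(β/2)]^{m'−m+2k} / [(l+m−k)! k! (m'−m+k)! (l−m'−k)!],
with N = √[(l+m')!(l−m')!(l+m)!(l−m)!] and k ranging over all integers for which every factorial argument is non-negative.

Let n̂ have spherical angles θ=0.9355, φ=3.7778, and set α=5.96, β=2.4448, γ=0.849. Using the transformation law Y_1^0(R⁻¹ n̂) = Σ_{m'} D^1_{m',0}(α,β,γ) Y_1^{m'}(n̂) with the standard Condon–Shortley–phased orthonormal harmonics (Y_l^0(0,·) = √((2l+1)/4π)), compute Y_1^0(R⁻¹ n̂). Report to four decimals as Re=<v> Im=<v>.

Need the full column D^1_{m',0} for m'=−1..1 at α=5.96, β=2.4448, γ=0.849.
cos(β/2)=0.341391, sin(β/2)=0.939921
d^1_{-1,0}: single k=1 term ⇒ +0.453794;  D = +0.430300-0.144120i
d^1_{0,0}: k∈[0..1] ⇒ +0.116548 -0.883452 = -0.766904;  D = -0.766904+0.000000i
d^1_{1,0}: single k=0 term ⇒ -0.453794;  D = -0.430300-0.144120i
Y_1^{m'}(θ=0.9355,φ=3.7778) and Σ D·Y over m':
  (+0.4303-0.1441i)·(-0.2237+0.1652i)  (-0.7669+0.0000i)·(+0.2899+0.0000i)  (-0.4303-0.1441i)·(+0.2237+0.1652i)
Y_1^0(R⁻¹ n̂) = -0.367235+0.000000i

Re=-0.3672 Im=0.0000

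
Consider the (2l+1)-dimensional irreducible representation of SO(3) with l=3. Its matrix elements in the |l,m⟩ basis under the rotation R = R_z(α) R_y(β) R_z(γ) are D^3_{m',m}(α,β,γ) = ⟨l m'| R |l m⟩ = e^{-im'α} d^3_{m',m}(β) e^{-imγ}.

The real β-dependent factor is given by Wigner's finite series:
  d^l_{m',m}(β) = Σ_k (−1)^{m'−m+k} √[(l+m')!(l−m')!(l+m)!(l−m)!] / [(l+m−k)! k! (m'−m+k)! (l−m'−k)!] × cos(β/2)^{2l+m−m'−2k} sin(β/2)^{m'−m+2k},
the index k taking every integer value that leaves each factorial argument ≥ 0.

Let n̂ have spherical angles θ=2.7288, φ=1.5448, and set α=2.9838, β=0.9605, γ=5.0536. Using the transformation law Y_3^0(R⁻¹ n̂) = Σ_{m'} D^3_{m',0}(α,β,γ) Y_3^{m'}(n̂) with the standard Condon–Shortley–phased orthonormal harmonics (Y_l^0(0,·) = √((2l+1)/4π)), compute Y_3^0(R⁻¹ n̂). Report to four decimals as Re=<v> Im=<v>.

Re=0.3307 Im=0.0000

Need the full column D^3_{m',0} for m'=−3..3 at α=2.9838, β=0.9605, γ=5.0536.
cos(β/2)=0.886879, sin(β/2)=0.462001
d^3_{-3,0}: single k=3 term ⇒ +0.307636;  D = -0.273806+0.140250i
d^3_{-2,0}: k∈[2..3] ⇒ +0.723277 -0.196273 = +0.527004;  D = +0.500978-0.163568i
d^3_{-1,0}: k∈[1..3] ⇒ +0.878125 -0.714882 +0.064665 = +0.227909;  D = -0.225077+0.035813i
d^3_{0,0}: k∈[0..3] ⇒ +0.486617 -1.188465 +0.322510 -0.009724 = -0.389062;  D = -0.389062+0.000000i
d^3_{1,0}: k∈[0..2] ⇒ -0.878125 +0.714882 -0.064665 = -0.227909;  D = +0.225077+0.035813i
d^3_{2,0}: k∈[0..1] ⇒ +0.723277 -0.196273 = +0.527004;  D = +0.500978+0.163568i
d^3_{3,0}: single k=0 term ⇒ -0.307636;  D = +0.273806+0.140250i
Y_3^{m'}(θ=2.7288,φ=1.5448) and Σ D·Y over m':
  (-0.2738+0.1402i)·(-0.0021+0.0269i)  (+0.5010-0.1636i)·(+0.1505+0.0078i)  (-0.2251+0.0358i)·(+0.0108-0.4141i)  (-0.3891+0.0000i)·(-0.4086+0.0000i)  (+0.2251+0.0358i)·(-0.0108-0.4141i)  (+0.5010+0.1636i)·(+0.1505-0.0078i)  (+0.2738+0.1402i)·(+0.0021+0.0269i)
Y_3^0(R⁻¹ n̂) = +0.330713+0.000000i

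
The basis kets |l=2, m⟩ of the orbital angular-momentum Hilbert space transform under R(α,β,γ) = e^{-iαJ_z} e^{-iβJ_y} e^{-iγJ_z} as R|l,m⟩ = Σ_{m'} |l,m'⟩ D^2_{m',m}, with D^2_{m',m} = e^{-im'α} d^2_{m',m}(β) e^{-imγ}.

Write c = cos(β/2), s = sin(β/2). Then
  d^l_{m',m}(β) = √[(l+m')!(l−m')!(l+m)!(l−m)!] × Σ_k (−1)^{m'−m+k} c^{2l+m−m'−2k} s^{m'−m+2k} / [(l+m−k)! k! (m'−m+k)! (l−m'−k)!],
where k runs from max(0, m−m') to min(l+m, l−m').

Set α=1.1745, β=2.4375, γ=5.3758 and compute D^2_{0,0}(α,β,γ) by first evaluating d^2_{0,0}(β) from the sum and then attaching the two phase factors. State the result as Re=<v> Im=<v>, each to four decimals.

Re=0.3714 Im=0.0000

D^2_{0,0}(1.1745,2.4375,5.3758) = e^{-i·0·1.1745}·d^2_{0,0}(2.4375)·e^{-i·0·5.3758}. Compute d first:
c=cos(2.4375/2)=0.344819, s=sin(2.4375/2)=0.938669; N=√[2·2·2·2]=4.000000
The bounds max(0,m−m')=0 and min(l+m,l−m')=2 give 3 terms
  k=0: (−1)^0·4.0000/(4)·0.3448^4·0.9387^0 = +0.014137
  k=1: (−1)^1·4.0000/(1)·0.3448^2·0.9387^2 = -0.419052
  k=2: (−1)^2·4.0000/(4)·0.3448^0·0.9387^4 = +0.776337
d^2_{0,0}(2.4375) = +0.014137 -0.419052 +0.776337 = +0.371421
D = (+1.000000+0.000000i)·(+0.371421)·(+1.000000+0.000000i) = +0.371421+0.000000i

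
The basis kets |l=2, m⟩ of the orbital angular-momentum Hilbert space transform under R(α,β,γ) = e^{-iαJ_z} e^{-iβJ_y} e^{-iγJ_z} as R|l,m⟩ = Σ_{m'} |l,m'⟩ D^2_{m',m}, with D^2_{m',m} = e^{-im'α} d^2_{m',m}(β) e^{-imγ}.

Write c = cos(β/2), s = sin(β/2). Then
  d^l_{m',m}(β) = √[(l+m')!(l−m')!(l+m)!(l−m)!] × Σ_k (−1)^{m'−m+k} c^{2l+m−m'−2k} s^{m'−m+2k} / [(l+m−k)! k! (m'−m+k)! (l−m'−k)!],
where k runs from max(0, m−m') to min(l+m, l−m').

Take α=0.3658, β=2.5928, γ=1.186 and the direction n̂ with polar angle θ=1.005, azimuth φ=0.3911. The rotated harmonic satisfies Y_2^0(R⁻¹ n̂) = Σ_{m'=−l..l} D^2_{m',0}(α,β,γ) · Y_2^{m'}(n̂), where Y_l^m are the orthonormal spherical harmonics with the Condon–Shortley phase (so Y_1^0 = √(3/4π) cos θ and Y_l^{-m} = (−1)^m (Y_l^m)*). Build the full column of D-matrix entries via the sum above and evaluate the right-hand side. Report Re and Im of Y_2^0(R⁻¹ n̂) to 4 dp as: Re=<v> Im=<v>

Need the full column D^2_{m',0} for m'=−2..2 at α=0.3658, β=2.5928, γ=1.186.
cos(β/2)=0.270966, sin(β/2)=0.962589
d^2_{-2,0}: single k=2 term ⇒ +0.166643;  D = +0.124000+0.111328i
d^2_{-1,0}: k∈[1..2] ⇒ +0.046909 -0.591988 = -0.545079;  D = -0.509015-0.194973i
d^2_{0,0}: k∈[0..2] ⇒ +0.005391 -0.272127 +0.858546 = +0.591810;  D = +0.591810+0.000000i
d^2_{1,0}: k∈[0..1] ⇒ -0.046909 +0.591988 = +0.545079;  D = +0.509015-0.194973i
d^2_{2,0}: single k=0 term ⇒ +0.166643;  D = +0.124000-0.111328i
Y_2^{m'}(θ=1.005,φ=0.3911) and Σ D·Y over m':
  (+0.1240+0.1113i)·(+0.1953-0.1940i)  (-0.5090-0.1950i)·(+0.3232-0.1333i)  (+0.5918+0.0000i)·(-0.0435+0.0000i)  (+0.5090-0.1950i)·(-0.3232-0.1333i)  (+0.1240-0.1113i)·(+0.1953+0.1940i)
Y_2^0(R⁻¹ n̂) = -0.315113+0.000000i

Re=-0.3151 Im=0.0000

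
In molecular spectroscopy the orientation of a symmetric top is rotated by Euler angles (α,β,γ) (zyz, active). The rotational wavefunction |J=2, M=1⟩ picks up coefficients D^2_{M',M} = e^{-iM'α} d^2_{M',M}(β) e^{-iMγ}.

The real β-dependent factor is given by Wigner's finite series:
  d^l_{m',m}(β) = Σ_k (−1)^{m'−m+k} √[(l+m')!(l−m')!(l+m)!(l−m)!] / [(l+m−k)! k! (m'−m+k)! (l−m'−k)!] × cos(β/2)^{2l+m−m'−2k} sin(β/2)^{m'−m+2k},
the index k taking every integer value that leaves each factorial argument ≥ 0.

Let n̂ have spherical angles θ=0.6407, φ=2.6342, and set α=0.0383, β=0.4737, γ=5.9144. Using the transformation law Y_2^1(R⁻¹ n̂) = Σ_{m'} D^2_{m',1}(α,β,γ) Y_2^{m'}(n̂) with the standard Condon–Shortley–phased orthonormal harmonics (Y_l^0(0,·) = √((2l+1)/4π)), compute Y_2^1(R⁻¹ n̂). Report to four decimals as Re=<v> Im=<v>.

Need the full column D^2_{m',1} for m'=−2..2 at α=0.0383, β=0.4737, γ=5.9144.
cos(β/2)=0.972082, sin(β/2)=0.234642
d^2_{-2,1}: single k=3 term ⇒ +0.025116;  D = +0.022666+0.010820i
d^2_{-1,1}: k∈[2..3] ⇒ +0.156076 -0.003031 = +0.153045;  D = +0.140538+0.060596i
d^2_{0,1}: k∈[1..2] ⇒ +0.527946 -0.030761 = +0.497185;  D = +0.463758+0.179227i
d^2_{1,1}: k∈[0..1] ⇒ +0.892918 -0.156076 = +0.736841;  D = +0.696967+0.239107i
d^2_{2,1}: single k=0 term ⇒ -0.431066;  D = -0.412796-0.124167i
Y_2^{m'}(θ=0.6407,φ=2.6342) and Σ D·Y over m':
  (+0.0227+0.0108i)·(+0.0728+0.1172i)  (+0.1405+0.0606i)·(-0.3236-0.1799i)  (+0.4638+0.1792i)·(+0.2927+0.0000i)  (+0.6970+0.2391i)·(+0.3236-0.1799i)  (-0.4128-0.1242i)·(+0.0728-0.1172i)
Y_2^1(R⁻¹ n̂) = +0.325454+0.002358i

Re=0.3255 Im=0.0024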